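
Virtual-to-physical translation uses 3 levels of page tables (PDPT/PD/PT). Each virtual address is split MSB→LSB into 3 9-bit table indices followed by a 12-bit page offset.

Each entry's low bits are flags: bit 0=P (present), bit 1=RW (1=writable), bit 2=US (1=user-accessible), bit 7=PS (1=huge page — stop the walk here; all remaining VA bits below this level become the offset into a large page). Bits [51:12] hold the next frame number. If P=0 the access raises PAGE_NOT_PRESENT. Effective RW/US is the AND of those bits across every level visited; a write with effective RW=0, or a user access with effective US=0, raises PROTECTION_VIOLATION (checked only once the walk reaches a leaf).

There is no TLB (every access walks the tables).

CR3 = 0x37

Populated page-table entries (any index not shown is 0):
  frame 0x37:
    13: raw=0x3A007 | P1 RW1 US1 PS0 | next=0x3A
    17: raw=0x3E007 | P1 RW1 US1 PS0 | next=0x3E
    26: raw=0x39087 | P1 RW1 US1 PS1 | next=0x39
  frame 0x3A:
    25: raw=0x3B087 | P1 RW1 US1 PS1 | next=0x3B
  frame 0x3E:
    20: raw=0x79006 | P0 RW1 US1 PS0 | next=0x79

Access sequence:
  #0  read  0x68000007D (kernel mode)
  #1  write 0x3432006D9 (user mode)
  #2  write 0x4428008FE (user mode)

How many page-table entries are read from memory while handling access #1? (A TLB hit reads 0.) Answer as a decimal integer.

Trace:
#0 VA=0x68000007D (r,kernel):
  lvl0: tbl 0x37, slot 26 ⇒ 0x39087 (P1/RW1/US1/PS1)
  ✓ 0x3907D (huge @L0)  — 1 lookups
#1 VA=0x3432006D9 (w,user):
  lvl0: tbl 0x37, slot 13 ⇒ 0x3A007 (P1/RW1/US1/PS0)
  lvl1: tbl 0x3A, slot 25 ⇒ 0x3B087 (P1/RW1/US1/PS1)
  ✓ 0x3B6D9 (huge @L1)  — 2 lookups
#2 VA=0x4428008FE (w,user):
  lvl0: tbl 0x37, slot 17 ⇒ 0x3E007 (P1/RW1/US1/PS0)
  lvl1: tbl 0x3E, slot 20 ⇒ 0x79006 (P0/RW1/US1/PS0)
  ⇒ fault: PAGE_NOT_PRESENT  — 2 lookups

Entries read for #1: 2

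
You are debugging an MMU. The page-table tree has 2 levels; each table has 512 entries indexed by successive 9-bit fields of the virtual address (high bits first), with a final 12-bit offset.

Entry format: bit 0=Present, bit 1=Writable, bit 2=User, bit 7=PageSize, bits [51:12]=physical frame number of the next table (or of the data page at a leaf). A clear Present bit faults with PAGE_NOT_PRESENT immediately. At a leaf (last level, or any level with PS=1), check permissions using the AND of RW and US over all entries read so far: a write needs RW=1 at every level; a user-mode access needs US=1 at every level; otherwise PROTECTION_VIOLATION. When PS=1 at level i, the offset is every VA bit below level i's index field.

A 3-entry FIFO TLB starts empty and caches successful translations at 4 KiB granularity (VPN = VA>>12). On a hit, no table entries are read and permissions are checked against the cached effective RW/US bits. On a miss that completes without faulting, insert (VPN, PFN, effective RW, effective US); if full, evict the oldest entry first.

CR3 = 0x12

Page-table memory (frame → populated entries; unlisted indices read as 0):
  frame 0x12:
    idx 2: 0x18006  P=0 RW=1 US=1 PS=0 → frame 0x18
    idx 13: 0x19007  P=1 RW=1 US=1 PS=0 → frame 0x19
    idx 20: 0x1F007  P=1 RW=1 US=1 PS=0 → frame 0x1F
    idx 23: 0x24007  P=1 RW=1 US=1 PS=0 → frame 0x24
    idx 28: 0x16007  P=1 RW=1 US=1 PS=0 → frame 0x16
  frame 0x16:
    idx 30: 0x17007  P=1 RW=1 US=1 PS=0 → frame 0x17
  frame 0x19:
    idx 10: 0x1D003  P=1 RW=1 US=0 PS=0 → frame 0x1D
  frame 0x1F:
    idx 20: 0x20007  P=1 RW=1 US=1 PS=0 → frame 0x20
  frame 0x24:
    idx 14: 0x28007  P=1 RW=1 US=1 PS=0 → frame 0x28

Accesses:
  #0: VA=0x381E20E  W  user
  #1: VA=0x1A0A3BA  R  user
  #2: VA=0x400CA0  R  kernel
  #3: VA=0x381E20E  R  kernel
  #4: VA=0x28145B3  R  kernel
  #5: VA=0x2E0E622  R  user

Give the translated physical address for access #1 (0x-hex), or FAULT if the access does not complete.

Trace:
#0 VA=0x381E20E (w,user):
  L0 @0x12[28] → 0x16007  P=1,RW=1,US=1,PS=0
  L1 @0x16[30] → 0x17007  P=1,RW=1,US=1,PS=0
  ⇒ phys 0x1720E  [2 reads]
#1 VA=0x1A0A3BA (r,user):
  L0 @0x12[13] → 0x19007  P=1,RW=1,US=1,PS=0
  L1 @0x19[10] → 0x1D003  P=1,RW=1,US=0,PS=0
  ✗ PROTECTION_VIOLATION  [2 reads]
#2 VA=0x400CA0 (r,kernel):
  L0 @0x12[2] → 0x18006  P=0,RW=1,US=1,PS=0
  ✗ PAGE_NOT_PRESENT  [1 reads]
#3 VA=0x381E20E (r,kernel):
  TLB hit vpn=0x381E → PA=0x1720E
#4 VA=0x28145B3 (r,kernel):
  L0 @0x12[20] → 0x1F007  P=1,RW=1,US=1,PS=0
  L1 @0x1F[20] → 0x20007  P=1,RW=1,US=1,PS=0
  ⇒ phys 0x205B3  [2 reads]
#5 VA=0x2E0E622 (r,user):
  L0 @0x12[23] → 0x24007  P=1,RW=1,US=1,PS=0
  L1 @0x24[14] → 0x28007  P=1,RW=1,US=1,PS=0
  ⇒ phys 0x28622  [2 reads]

Access #1 PA: FAULT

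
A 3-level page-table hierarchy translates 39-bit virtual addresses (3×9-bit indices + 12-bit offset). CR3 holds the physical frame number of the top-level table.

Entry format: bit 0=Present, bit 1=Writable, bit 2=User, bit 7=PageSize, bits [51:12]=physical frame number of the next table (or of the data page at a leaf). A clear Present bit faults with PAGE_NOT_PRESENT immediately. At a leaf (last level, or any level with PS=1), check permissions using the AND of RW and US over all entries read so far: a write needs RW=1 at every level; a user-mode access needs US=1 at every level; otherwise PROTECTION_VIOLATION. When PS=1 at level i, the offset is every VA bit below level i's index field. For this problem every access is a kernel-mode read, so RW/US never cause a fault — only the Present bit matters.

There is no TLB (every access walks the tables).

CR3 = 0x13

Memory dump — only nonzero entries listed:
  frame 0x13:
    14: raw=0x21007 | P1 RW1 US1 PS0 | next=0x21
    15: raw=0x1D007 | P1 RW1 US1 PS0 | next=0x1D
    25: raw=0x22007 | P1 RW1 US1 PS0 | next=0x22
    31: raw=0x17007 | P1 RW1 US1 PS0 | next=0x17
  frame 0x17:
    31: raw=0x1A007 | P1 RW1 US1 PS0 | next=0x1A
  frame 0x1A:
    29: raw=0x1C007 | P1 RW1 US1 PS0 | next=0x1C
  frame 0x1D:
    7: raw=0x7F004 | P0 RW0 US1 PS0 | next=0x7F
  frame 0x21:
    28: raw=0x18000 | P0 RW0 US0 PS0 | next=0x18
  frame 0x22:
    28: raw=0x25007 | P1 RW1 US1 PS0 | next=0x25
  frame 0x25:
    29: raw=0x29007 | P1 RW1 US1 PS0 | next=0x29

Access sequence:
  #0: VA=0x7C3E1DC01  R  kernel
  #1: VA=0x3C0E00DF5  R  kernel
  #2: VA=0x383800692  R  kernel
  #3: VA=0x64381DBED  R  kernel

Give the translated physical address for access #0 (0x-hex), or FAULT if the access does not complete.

Trace:
#0 VA=0x7C3E1DC01 (r,kernel):
  L0 @0x13[31] → 0x17007  P=1,RW=1,US=1,PS=0
  L1 @0x17[31] → 0x1A007  P=1,RW=1,US=1,PS=0
  L2 @0x1A[29] → 0x1C007  P=1,RW=1,US=1,PS=0
  ✓ 0x1CC01  — 3 lookups
#1 VA=0x3C0E00DF5 (r,kernel):
  L0 @0x13[15] → 0x1D007  P=1,RW=1,US=1,PS=0
  L1 @0x1D[7] → 0x7F004  P=0,RW=0,US=1,PS=0
  ✗ PAGE_NOT_PRESENT  [2 reads]
#2 VA=0x383800692 (r,kernel):
  L0 @0x13[14] → 0x21007  P=1,RW=1,US=1,PS=0
  L1 @0x21[28] → 0x18000  P=0,RW=0,US=0,PS=0
  ✗ PAGE_NOT_PRESENT  [2 reads]
#3 VA=0x64381DBED (r,kernel):
  L0 @0x13[25] → 0x22007  P=1,RW=1,US=1,PS=0
  L1 @0x22[28] → 0x25007  P=1,RW=1,US=1,PS=0
  L2 @0x25[29] → 0x29007  P=1,RW=1,US=1,PS=0
  ✓ 0x29BED  — 3 lookups

Access #0 PA: 0x1CC01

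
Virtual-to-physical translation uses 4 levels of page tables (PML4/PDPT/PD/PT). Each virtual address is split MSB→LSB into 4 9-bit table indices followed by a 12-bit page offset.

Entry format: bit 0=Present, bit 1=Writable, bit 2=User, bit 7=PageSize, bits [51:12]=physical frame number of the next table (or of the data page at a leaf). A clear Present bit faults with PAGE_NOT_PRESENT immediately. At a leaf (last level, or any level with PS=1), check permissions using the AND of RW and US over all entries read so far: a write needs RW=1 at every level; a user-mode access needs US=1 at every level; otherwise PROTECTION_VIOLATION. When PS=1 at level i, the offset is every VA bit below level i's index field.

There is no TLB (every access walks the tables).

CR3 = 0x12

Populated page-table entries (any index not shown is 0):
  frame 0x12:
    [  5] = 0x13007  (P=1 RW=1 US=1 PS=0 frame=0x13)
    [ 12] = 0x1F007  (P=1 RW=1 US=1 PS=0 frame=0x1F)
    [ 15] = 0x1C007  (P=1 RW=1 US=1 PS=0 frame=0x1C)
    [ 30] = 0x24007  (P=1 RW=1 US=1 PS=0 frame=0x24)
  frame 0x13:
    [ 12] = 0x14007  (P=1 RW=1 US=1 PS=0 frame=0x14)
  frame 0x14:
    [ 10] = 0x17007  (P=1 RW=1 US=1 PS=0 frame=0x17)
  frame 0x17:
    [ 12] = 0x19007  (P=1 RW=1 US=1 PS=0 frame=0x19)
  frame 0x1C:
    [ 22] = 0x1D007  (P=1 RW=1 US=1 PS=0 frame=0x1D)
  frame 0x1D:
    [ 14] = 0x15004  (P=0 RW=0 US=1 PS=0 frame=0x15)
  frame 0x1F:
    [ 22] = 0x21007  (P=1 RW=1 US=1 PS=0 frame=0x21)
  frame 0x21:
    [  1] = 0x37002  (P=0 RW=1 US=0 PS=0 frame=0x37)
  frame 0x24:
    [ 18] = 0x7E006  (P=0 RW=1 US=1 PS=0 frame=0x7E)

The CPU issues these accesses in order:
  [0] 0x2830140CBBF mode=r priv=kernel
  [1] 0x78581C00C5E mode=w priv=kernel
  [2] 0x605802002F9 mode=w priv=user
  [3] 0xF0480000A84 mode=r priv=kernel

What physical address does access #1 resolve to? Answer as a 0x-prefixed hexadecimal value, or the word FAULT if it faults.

Per-access translation:
#0 VA=0x2830140CBBF (r,kernel):
  L0: frame=0x12 idx=5 entry=0x13007 [P=1 RW=1 US=1 PS=0]
  L1: frame=0x13 idx=12 entry=0x14007 [P=1 RW=1 US=1 PS=0]
  L2: frame=0x14 idx=10 entry=0x17007 [P=1 RW=1 US=1 PS=0]
  L3: frame=0x17 idx=12 entry=0x19007 [P=1 RW=1 US=1 PS=0]
  → PA=0x19BBF  (4 entries read)
#1 VA=0x78581C00C5E (w,kernel):
  L0: frame=0x12 idx=15 entry=0x1C007 [P=1 RW=1 US=1 PS=0]
  L1: frame=0x1C idx=22 entry=0x1D007 [P=1 RW=1 US=1 PS=0]
  L2: frame=0x1D idx=14 entry=0x15004 [P=0 RW=0 US=1 PS=0]
  ✗ PAGE_NOT_PRESENT  [3 reads]
#2 VA=0x605802002F9 (w,user):
  L0: frame=0x12 idx=12 entry=0x1F007 [P=1 RW=1 US=1 PS=0]
  L1: frame=0x1F idx=22 entry=0x21007 [P=1 RW=1 US=1 PS=0]
  L2: frame=0x21 idx=1 entry=0x37002 [P=0 RW=1 US=0 PS=0]
  ✗ PAGE_NOT_PRESENT  [3 reads]
#3 VA=0xF0480000A84 (r,kernel):
  L0: frame=0x12 idx=30 entry=0x24007 [P=1 RW=1 US=1 PS=0]
  L1: frame=0x24 idx=18 entry=0x7E006 [P=0 RW=1 US=1 PS=0]
  ✗ PAGE_NOT_PRESENT  [2 reads]

Access #1 PA: FAULT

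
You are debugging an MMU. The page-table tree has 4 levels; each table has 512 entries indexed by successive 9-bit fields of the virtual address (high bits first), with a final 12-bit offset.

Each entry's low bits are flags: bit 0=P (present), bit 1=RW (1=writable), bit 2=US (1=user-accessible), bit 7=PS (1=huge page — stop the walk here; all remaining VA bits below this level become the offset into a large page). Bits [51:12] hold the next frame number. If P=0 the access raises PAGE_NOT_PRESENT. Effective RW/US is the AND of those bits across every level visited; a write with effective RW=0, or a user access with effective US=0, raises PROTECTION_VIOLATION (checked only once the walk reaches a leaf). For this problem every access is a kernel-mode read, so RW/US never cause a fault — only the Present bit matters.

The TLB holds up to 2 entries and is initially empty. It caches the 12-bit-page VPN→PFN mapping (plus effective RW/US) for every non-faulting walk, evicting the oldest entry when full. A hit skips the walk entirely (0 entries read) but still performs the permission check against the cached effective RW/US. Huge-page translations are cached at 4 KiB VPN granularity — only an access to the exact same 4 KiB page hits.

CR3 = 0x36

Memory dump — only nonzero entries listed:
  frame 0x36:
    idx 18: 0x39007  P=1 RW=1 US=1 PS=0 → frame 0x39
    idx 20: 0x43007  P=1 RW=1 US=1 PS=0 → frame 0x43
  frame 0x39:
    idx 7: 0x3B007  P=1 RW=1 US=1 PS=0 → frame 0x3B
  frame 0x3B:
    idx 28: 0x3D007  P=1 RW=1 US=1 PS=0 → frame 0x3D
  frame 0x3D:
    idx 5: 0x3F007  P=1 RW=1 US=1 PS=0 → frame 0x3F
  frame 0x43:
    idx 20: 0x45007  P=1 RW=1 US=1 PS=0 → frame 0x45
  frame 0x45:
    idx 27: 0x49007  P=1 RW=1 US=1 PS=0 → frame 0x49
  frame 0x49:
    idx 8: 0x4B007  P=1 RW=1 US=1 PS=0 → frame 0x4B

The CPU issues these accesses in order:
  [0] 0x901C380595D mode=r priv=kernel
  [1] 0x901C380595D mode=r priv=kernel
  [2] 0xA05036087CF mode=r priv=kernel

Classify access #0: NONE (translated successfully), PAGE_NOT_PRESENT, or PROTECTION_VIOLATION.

Walk each access:
#0 VA=0x901C380595D (r,kernel):
  lvl0: tbl 0x36, slot 18 ⇒ 0x39007 (P1/RW1/US1/PS0)
  lvl1: tbl 0x39, slot 7 ⇒ 0x3B007 (P1/RW1/US1/PS0)
  lvl2: tbl 0x3B, slot 28 ⇒ 0x3D007 (P1/RW1/US1/PS0)
  lvl3: tbl 0x3D, slot 5 ⇒ 0x3F007 (P1/RW1/US1/PS0)
  → PA=0x3F95D  (4 entries read)
#1 VA=0x901C380595D (r,kernel):
  TLB hit vpn=0x901C3805 → PA=0x3F95D
#2 VA=0xA05036087CF (r,kernel):
  lvl0: tbl 0x36, slot 20 ⇒ 0x43007 (P1/RW1/US1/PS0)
  lvl1: tbl 0x43, slot 20 ⇒ 0x45007 (P1/RW1/US1/PS0)
  lvl2: tbl 0x45, slot 27 ⇒ 0x49007 (P1/RW1/US1/PS0)
  lvl3: tbl 0x49, slot 8 ⇒ 0x4B007 (P1/RW1/US1/PS0)
  → PA=0x4B7CF  (4 entries read)

Access #0 fault: NONE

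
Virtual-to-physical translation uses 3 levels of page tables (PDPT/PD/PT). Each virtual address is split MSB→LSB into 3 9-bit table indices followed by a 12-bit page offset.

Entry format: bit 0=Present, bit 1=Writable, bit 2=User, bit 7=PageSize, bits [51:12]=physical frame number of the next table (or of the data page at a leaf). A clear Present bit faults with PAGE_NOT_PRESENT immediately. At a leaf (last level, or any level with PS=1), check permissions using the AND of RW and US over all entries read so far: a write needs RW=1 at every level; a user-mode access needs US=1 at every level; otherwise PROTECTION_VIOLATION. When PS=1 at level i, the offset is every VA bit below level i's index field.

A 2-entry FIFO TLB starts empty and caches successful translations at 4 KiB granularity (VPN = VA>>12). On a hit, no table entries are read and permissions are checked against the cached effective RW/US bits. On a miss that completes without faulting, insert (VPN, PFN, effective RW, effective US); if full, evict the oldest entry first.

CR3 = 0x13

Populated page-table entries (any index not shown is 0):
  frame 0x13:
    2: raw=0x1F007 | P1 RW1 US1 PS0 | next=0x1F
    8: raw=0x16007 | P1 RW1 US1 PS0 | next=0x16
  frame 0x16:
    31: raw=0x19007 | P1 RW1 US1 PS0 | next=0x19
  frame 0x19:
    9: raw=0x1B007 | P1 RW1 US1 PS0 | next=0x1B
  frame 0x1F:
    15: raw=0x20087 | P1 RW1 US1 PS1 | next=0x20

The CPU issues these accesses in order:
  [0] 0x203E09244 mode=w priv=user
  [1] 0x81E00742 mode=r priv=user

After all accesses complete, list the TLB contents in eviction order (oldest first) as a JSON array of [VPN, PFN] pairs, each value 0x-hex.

Walk each access:
#0 VA=0x203E09244 (w,user):
  L0: frame=0x13 idx=8 entry=0x16007 [P=1 RW=1 US=1 PS=0]
  L1: frame=0x16 idx=31 entry=0x19007 [P=1 RW=1 US=1 PS=0]
  L2: frame=0x19 idx=9 entry=0x1B007 [P=1 RW=1 US=1 PS=0]
  → PA=0x1B244  (3 entries read)
#1 VA=0x81E00742 (r,user):
  L0: frame=0x13 idx=2 entry=0x1F007 [P=1 RW=1 US=1 PS=0]
  L1: frame=0x1F idx=15 entry=0x20087 [P=1 RW=1 US=1 PS=1]
  → PA=0x20742 (huge @L1)  (2 entries read)

TLB: [["0x203E09", "0x1B"], ["0x81E00", "0x20"]]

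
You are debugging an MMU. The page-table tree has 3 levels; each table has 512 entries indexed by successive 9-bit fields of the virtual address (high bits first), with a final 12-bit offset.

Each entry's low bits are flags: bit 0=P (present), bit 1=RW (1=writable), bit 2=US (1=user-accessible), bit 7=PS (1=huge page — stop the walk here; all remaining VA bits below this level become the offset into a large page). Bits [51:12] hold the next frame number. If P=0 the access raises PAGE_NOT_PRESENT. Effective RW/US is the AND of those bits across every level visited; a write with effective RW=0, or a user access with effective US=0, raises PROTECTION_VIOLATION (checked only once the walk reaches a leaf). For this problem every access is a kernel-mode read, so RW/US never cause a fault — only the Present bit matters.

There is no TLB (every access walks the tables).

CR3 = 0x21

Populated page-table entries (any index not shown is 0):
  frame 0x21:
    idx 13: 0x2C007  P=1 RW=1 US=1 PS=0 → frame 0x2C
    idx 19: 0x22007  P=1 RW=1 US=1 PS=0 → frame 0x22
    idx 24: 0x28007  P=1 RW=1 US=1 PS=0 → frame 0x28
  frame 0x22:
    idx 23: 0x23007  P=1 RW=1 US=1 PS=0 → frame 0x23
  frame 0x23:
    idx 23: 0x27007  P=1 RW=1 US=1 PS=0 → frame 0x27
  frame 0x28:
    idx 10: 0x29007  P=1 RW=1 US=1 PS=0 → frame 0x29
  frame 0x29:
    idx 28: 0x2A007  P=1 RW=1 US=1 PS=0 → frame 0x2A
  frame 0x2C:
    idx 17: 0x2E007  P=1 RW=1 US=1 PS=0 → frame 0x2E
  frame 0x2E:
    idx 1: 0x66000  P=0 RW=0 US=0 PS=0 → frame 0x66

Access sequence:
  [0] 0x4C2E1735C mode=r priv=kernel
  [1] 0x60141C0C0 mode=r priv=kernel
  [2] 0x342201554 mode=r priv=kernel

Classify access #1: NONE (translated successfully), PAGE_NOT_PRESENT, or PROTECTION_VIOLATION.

Trace:
#0 VA=0x4C2E1735C (r,kernel):
  L0 @0x21[19] → 0x22007  P=1,RW=1,US=1,PS=0
  L1 @0x22[23] → 0x23007  P=1,RW=1,US=1,PS=0
  L2 @0x23[23] → 0x27007  P=1,RW=1,US=1,PS=0
  → PA=0x2735C  (3 entries read)
#1 VA=0x60141C0C0 (r,kernel):
  L0 @0x21[24] → 0x28007  P=1,RW=1,US=1,PS=0
  L1 @0x28[10] → 0x29007  P=1,RW=1,US=1,PS=0
  L2 @0x29[28] → 0x2A007  P=1,RW=1,US=1,PS=0
  → PA=0x2A0C0  (3 entries read)
#2 VA=0x342201554 (r,kernel):
  L0 @0x21[13] → 0x2C007  P=1,RW=1,US=1,PS=0
  L1 @0x2C[17] → 0x2E007  P=1,RW=1,US=1,PS=0
  L2 @0x2E[1] → 0x66000  P=0,RW=0,US=0,PS=0
  ✗ PAGE_NOT_PRESENT  [3 reads]

Access #1 fault: NONE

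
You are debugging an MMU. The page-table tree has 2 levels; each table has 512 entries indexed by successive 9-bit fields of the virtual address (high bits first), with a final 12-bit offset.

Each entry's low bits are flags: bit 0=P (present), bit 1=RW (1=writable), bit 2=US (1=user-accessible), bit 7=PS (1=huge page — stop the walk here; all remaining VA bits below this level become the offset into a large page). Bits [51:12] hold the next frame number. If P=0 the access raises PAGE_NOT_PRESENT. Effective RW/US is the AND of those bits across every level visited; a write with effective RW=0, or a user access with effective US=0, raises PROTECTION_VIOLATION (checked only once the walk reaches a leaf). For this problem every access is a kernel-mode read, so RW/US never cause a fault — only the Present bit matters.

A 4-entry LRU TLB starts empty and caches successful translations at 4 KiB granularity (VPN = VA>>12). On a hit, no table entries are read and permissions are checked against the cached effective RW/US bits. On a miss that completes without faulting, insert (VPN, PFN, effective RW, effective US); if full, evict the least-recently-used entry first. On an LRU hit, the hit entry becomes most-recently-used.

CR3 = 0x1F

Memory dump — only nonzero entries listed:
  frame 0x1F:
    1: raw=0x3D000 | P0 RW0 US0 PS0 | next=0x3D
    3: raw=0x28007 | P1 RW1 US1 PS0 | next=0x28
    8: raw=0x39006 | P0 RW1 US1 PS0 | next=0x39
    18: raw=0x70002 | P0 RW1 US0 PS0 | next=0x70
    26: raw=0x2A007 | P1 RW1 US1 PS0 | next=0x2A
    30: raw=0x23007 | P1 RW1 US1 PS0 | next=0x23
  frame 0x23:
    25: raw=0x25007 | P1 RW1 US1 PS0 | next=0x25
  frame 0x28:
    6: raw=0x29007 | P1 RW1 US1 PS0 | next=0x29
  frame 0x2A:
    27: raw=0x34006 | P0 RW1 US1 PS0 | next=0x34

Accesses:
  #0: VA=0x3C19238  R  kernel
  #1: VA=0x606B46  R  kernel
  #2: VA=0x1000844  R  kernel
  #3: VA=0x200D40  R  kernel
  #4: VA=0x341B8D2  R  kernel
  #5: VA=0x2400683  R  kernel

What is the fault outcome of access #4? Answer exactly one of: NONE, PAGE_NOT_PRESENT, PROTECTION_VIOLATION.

Per-access translation:
#0 VA=0x3C19238 (r,kernel):
  lvl0: tbl 0x1F, slot 30 ⇒ 0x23007 (P1/RW1/US1/PS0)
  lvl1: tbl 0x23, slot 25 ⇒ 0x25007 (P1/RW1/US1/PS0)
  ⇒ phys 0x25238  [2 reads]
#1 VA=0x606B46 (r,kernel):
  lvl0: tbl 0x1F, slot 3 ⇒ 0x28007 (P1/RW1/US1/PS0)
  lvl1: tbl 0x28, slot 6 ⇒ 0x29007 (P1/RW1/US1/PS0)
  ⇒ phys 0x29B46  [2 reads]
#2 VA=0x1000844 (r,kernel):
  lvl0: tbl 0x1F, slot 8 ⇒ 0x39006 (P0/RW1/US1/PS0)
  ✗ PAGE_NOT_PRESENT  [1 reads]
#3 VA=0x200D40 (r,kernel):
  lvl0: tbl 0x1F, slot 1 ⇒ 0x3D000 (P0/RW0/US0/PS0)
  ✗ PAGE_NOT_PRESENT  [1 reads]
#4 VA=0x341B8D2 (r,kernel):
  lvl0: tbl 0x1F, slot 26 ⇒ 0x2A007 (P1/RW1/US1/PS0)
  lvl1: tbl 0x2A, slot 27 ⇒ 0x34006 (P0/RW1/US1/PS0)
  ✗ PAGE_NOT_PRESENT  [2 reads]
#5 VA=0x2400683 (r,kernel):
  lvl0: tbl 0x1F, slot 18 ⇒ 0x70002 (P0/RW1/US0/PS0)
  ✗ PAGE_NOT_PRESENT  [1 reads]

Access #4 fault: PAGE_NOT_PRESENT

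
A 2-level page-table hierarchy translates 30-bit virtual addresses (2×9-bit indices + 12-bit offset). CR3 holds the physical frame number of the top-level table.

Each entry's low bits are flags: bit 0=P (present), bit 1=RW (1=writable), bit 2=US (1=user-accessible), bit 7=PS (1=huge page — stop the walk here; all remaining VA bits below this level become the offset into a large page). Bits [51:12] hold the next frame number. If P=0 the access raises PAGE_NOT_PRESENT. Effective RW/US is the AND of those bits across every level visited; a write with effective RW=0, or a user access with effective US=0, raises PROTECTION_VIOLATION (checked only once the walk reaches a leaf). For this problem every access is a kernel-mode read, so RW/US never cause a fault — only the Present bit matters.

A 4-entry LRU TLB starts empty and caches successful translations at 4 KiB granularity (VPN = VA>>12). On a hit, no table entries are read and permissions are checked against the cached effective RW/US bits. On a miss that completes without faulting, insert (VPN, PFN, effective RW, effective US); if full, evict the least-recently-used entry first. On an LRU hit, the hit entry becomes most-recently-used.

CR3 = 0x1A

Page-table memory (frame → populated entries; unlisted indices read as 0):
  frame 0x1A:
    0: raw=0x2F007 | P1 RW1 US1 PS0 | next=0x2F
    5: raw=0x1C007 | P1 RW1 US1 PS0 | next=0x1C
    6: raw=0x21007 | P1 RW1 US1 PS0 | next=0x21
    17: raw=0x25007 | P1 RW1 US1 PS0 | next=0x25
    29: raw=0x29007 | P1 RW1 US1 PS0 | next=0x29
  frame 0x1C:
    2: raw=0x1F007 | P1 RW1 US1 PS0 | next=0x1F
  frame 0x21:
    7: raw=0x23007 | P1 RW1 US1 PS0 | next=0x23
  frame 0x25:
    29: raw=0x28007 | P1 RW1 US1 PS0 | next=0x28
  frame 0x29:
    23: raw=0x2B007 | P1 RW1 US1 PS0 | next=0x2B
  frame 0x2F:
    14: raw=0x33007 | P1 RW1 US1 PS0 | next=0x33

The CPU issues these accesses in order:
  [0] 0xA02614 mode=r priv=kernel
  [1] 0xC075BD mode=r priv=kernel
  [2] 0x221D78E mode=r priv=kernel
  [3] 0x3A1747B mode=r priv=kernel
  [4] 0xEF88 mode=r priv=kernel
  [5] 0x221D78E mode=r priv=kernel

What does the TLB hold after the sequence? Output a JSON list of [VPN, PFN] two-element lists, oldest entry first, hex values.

Walk each access:
#0 VA=0xA02614 (r,kernel):
  [0] read 0x1A idx=5: raw=0x1C007 flags P=1 W=1 U=1 S=0
  [1] read 0x1C idx=2: raw=0x1F007 flags P=1 W=1 U=1 S=0
  ✓ 0x1F614  — 2 lookups
#1 VA=0xC075BD (r,kernel):
  [0] read 0x1A idx=6: raw=0x21007 flags P=1 W=1 U=1 S=0
  [1] read 0x21 idx=7: raw=0x23007 flags P=1 W=1 U=1 S=0
  ✓ 0x235BD  — 2 lookups
#2 VA=0x221D78E (r,kernel):
  [0] read 0x1A idx=17: raw=0x25007 flags P=1 W=1 U=1 S=0
  [1] read 0x25 idx=29: raw=0x28007 flags P=1 W=1 U=1 S=0
  ✓ 0x2878E  — 2 lookups
#3 VA=0x3A1747B (r,kernel):
  [0] read 0x1A idx=29: raw=0x29007 flags P=1 W=1 U=1 S=0
  [1] read 0x29 idx=23: raw=0x2B007 flags P=1 W=1 U=1 S=0
  ✓ 0x2B47B  — 2 lookups
#4 VA=0xEF88 (r,kernel):
  [0] read 0x1A idx=0: raw=0x2F007 flags P=1 W=1 U=1 S=0
  [1] read 0x2F idx=14: raw=0x33007 flags P=1 W=1 U=1 S=0
  ✓ 0x33F88  — 2 lookups
#5 VA=0x221D78E (r,kernel):
  TLB hit vpn=0x221D → PA=0x2878E

TLB: [["0xC07", "0x23"], ["0x3A17", "0x2B"], ["0xE", "0x33"], ["0x221D", "0x28"]]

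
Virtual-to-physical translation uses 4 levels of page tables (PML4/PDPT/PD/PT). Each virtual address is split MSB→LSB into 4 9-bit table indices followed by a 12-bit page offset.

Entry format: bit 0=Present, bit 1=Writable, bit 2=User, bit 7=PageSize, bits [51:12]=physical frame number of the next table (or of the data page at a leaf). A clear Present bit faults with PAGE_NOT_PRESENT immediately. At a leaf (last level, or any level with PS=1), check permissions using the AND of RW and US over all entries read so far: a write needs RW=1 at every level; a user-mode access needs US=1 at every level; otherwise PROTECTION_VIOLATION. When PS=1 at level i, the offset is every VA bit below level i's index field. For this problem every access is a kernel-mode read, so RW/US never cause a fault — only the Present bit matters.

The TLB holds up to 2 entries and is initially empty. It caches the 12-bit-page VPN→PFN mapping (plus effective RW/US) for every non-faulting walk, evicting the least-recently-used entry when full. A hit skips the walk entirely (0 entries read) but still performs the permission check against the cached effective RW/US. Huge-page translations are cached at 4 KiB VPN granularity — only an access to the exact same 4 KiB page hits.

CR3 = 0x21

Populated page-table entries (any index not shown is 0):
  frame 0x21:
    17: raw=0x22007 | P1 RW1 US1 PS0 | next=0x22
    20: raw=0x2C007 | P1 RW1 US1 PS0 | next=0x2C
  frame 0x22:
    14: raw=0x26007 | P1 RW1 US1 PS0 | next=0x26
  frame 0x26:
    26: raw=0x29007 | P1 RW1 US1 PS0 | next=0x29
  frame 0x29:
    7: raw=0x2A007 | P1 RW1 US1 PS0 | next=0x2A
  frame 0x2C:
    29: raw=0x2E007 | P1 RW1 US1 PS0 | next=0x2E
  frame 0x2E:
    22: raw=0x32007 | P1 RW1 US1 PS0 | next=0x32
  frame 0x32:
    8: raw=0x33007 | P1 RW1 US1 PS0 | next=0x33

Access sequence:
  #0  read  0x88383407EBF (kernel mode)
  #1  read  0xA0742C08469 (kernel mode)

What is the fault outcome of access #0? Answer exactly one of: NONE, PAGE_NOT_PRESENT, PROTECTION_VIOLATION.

Trace:
#0 VA=0x88383407EBF (r,kernel):
  [0] read 0x21 idx=17: raw=0x22007 flags P=1 W=1 U=1 S=0
  [1] read 0x22 idx=14: raw=0x26007 flags P=1 W=1 U=1 S=0
  [2] read 0x26 idx=26: raw=0x29007 flags P=1 W=1 U=1 S=0
  [3] read 0x29 idx=7: raw=0x2A007 flags P=1 W=1 U=1 S=0
  → PA=0x2AEBF  (4 entries read)
#1 VA=0xA0742C08469 (r,kernel):
  [0] read 0x21 idx=20: raw=0x2C007 flags P=1 W=1 U=1 S=0
  [1] read 0x2C idx=29: raw=0x2E007 flags P=1 W=1 U=1 S=0
  [2] read 0x2E idx=22: raw=0x32007 flags P=1 W=1 U=1 S=0
  [3] read 0x32 idx=8: raw=0x33007 flags P=1 W=1 U=1 S=0
  → PA=0x33469  (4 entries read)

Access #0 fault: NONE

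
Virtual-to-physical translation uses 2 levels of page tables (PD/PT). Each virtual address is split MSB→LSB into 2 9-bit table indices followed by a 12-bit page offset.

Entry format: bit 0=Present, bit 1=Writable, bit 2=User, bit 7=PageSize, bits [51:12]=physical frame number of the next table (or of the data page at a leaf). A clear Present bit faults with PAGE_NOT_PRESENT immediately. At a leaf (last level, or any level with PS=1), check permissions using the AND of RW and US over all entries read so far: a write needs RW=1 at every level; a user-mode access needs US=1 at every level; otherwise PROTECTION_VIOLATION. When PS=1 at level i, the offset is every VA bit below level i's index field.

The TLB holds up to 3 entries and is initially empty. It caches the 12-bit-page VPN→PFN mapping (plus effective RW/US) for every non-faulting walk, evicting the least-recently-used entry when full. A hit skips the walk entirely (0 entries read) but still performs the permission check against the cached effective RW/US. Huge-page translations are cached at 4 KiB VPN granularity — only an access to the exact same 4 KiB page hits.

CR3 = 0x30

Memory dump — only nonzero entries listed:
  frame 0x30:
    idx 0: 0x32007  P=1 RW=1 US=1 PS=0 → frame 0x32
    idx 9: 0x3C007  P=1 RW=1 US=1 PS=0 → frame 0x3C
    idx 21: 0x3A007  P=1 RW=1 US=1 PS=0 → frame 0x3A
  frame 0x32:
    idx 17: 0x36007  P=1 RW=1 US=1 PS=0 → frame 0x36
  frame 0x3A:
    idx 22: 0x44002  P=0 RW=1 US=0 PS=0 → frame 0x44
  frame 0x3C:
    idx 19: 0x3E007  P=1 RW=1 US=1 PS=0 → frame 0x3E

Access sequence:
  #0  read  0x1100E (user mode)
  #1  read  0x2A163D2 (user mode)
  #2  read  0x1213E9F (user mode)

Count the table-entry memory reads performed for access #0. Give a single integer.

Per-access translation:
#0 VA=0x1100E (r,user):
  [0] read 0x30 idx=0: raw=0x32007 flags P=1 W=1 U=1 S=0
  [1] read 0x32 idx=17: raw=0x36007 flags P=1 W=1 U=1 S=0
  ⇒ phys 0x3600E  [2 reads]
#1 VA=0x2A163D2 (r,user):
  [0] read 0x30 idx=21: raw=0x3A007 flags P=1 W=1 U=1 S=0
  [1] read 0x3A idx=22: raw=0x44002 flags P=0 W=1 U=0 S=0
  ⇒ fault: PAGE_NOT_PRESENT  — 2 lookups
#2 VA=0x1213E9F (r,user):
  [0] read 0x30 idx=9: raw=0x3C007 flags P=1 W=1 U=1 S=0
  [1] read 0x3C idx=19: raw=0x3E007 flags P=1 W=1 U=1 S=0
  ⇒ phys 0x3EE9F  [2 reads]

Entries read for #0: 2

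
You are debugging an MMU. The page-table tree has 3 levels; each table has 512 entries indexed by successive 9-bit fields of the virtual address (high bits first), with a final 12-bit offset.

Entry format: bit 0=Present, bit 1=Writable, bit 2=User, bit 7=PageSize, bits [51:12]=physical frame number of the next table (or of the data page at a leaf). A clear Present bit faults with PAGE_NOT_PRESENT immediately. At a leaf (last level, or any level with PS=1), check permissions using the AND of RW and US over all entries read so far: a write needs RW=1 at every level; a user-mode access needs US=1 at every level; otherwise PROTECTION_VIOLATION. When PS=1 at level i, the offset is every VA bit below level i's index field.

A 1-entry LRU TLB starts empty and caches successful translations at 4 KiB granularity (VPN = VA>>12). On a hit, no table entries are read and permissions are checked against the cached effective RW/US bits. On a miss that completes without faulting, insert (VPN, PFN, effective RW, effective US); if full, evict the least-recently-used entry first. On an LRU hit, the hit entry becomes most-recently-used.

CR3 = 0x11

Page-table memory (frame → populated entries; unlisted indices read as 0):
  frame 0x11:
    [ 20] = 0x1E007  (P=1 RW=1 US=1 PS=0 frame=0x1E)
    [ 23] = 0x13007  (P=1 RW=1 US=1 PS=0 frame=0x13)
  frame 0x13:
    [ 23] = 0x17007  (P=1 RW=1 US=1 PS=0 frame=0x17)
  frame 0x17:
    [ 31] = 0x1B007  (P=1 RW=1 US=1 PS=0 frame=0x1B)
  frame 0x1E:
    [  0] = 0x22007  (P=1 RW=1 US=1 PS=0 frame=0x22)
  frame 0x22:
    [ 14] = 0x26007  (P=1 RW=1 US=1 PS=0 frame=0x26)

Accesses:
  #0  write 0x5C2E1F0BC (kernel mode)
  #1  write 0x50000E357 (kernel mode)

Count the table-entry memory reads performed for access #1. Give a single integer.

Walk each access:
#0 VA=0x5C2E1F0BC (w,kernel):
  [0] read 0x11 idx=23: raw=0x13007 flags P=1 W=1 U=1 S=0
  [1] read 0x13 idx=23: raw=0x17007 flags P=1 W=1 U=1 S=0
  [2] read 0x17 idx=31: raw=0x1B007 flags P=1 W=1 U=1 S=0
  → PA=0x1B0BC  (3 entries read)
#1 VA=0x50000E357 (w,kernel):
  [0] read 0x11 idx=20: raw=0x1E007 flags P=1 W=1 U=1 S=0
  [1] read 0x1E idx=0: raw=0x22007 flags P=1 W=1 U=1 S=0
  [2] read 0x22 idx=14: raw=0x26007 flags P=1 W=1 U=1 S=0
  → PA=0x26357  (3 entries read)

Entries read for #1: 3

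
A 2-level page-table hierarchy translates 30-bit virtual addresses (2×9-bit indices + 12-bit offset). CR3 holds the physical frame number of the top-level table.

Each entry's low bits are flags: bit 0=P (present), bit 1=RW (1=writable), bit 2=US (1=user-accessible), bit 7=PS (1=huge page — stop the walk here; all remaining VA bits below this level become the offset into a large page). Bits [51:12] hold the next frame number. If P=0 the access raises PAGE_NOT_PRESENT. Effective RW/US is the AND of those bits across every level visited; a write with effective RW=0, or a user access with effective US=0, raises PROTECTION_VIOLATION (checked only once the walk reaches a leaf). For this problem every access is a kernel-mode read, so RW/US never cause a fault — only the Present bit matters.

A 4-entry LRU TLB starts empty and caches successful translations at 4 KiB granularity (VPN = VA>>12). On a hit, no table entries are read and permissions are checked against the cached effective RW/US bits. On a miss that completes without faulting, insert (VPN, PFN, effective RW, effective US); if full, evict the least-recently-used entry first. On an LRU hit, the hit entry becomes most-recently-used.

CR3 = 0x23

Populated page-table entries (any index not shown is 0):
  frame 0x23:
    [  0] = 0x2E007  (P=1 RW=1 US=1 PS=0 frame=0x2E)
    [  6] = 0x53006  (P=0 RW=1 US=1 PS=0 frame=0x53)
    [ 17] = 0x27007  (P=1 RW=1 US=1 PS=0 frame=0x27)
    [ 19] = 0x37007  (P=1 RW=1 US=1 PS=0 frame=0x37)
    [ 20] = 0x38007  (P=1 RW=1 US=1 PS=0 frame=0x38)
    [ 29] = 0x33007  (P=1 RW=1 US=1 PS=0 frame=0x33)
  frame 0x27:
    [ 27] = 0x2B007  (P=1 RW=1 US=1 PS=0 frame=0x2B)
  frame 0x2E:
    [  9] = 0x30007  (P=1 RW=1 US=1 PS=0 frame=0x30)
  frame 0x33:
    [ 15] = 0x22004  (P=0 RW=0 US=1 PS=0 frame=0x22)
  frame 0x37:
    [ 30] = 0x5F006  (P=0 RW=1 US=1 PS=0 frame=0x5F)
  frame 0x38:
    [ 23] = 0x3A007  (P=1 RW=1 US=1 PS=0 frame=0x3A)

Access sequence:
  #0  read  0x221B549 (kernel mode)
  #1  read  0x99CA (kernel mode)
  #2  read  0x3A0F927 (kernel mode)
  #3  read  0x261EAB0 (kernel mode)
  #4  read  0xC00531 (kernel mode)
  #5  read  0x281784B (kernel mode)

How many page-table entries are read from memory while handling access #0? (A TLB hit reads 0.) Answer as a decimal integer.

Per-access translation:
#0 VA=0x221B549 (r,kernel):
  L0: frame=0x23 idx=17 entry=0x27007 [P=1 RW=1 US=1 PS=0]
  L1: frame=0x27 idx=27 entry=0x2B007 [P=1 RW=1 US=1 PS=0]
  ✓ 0x2B549  — 2 lookups
#1 VA=0x99CA (r,kernel):
  L0: frame=0x23 idx=0 entry=0x2E007 [P=1 RW=1 US=1 PS=0]
  L1: frame=0x2E idx=9 entry=0x30007 [P=1 RW=1 US=1 PS=0]
  ✓ 0x309CA  — 2 lookups
#2 VA=0x3A0F927 (r,kernel):
  L0: frame=0x23 idx=29 entry=0x33007 [P=1 RW=1 US=1 PS=0]
  L1: frame=0x33 idx=15 entry=0x22004 [P=0 RW=0 US=1 PS=0]
  ⇒ fault: PAGE_NOT_PRESENT  — 2 lookups
#3 VA=0x261EAB0 (r,kernel):
  L0: frame=0x23 idx=19 entry=0x37007 [P=1 RW=1 US=1 PS=0]
  L1: frame=0x37 idx=30 entry=0x5F006 [P=0 RW=1 US=1 PS=0]
  ⇒ fault: PAGE_NOT_PRESENT  — 2 lookups
#4 VA=0xC00531 (r,kernel):
  L0: frame=0x23 idx=6 entry=0x53006 [P=0 RW=1 US=1 PS=0]
  ⇒ fault: PAGE_NOT_PRESENT  — 1 lookups
#5 VA=0x281784B (r,kernel):
  L0: frame=0x23 idx=20 entry=0x38007 [P=1 RW=1 US=1 PS=0]
  L1: frame=0x38 idx=23 entry=0x3A007 [P=1 RW=1 US=1 PS=0]
  ✓ 0x3A84B  — 2 lookups

Entries read for #0: 2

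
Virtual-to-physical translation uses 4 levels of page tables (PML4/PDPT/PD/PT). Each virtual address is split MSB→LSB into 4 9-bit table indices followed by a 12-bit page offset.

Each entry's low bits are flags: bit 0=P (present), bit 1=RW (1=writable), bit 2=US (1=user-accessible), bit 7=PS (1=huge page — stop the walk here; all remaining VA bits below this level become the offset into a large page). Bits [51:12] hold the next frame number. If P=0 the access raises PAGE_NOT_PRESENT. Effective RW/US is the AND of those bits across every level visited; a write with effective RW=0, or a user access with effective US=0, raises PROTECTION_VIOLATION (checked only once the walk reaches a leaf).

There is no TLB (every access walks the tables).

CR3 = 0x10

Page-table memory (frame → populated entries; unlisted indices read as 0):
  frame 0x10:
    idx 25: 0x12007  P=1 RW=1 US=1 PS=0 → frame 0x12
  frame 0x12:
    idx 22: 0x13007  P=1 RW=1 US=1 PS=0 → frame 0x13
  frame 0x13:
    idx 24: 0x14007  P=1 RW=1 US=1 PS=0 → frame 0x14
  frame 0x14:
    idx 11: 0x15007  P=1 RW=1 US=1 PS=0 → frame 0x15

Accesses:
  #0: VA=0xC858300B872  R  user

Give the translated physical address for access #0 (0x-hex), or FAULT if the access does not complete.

Walk each access:
#0 VA=0xC858300B872 (r,user):
  L0 @0x10[25] → 0x12007  P=1,RW=1,US=1,PS=0
  L1 @0x12[22] → 0x13007  P=1,RW=1,US=1,PS=0
  L2 @0x13[24] → 0x14007  P=1,RW=1,US=1,PS=0
  L3 @0x14[11] → 0x15007  P=1,RW=1,US=1,PS=0
  → PA=0x15872  (4 entries read)

Access #0 PA: 0x15872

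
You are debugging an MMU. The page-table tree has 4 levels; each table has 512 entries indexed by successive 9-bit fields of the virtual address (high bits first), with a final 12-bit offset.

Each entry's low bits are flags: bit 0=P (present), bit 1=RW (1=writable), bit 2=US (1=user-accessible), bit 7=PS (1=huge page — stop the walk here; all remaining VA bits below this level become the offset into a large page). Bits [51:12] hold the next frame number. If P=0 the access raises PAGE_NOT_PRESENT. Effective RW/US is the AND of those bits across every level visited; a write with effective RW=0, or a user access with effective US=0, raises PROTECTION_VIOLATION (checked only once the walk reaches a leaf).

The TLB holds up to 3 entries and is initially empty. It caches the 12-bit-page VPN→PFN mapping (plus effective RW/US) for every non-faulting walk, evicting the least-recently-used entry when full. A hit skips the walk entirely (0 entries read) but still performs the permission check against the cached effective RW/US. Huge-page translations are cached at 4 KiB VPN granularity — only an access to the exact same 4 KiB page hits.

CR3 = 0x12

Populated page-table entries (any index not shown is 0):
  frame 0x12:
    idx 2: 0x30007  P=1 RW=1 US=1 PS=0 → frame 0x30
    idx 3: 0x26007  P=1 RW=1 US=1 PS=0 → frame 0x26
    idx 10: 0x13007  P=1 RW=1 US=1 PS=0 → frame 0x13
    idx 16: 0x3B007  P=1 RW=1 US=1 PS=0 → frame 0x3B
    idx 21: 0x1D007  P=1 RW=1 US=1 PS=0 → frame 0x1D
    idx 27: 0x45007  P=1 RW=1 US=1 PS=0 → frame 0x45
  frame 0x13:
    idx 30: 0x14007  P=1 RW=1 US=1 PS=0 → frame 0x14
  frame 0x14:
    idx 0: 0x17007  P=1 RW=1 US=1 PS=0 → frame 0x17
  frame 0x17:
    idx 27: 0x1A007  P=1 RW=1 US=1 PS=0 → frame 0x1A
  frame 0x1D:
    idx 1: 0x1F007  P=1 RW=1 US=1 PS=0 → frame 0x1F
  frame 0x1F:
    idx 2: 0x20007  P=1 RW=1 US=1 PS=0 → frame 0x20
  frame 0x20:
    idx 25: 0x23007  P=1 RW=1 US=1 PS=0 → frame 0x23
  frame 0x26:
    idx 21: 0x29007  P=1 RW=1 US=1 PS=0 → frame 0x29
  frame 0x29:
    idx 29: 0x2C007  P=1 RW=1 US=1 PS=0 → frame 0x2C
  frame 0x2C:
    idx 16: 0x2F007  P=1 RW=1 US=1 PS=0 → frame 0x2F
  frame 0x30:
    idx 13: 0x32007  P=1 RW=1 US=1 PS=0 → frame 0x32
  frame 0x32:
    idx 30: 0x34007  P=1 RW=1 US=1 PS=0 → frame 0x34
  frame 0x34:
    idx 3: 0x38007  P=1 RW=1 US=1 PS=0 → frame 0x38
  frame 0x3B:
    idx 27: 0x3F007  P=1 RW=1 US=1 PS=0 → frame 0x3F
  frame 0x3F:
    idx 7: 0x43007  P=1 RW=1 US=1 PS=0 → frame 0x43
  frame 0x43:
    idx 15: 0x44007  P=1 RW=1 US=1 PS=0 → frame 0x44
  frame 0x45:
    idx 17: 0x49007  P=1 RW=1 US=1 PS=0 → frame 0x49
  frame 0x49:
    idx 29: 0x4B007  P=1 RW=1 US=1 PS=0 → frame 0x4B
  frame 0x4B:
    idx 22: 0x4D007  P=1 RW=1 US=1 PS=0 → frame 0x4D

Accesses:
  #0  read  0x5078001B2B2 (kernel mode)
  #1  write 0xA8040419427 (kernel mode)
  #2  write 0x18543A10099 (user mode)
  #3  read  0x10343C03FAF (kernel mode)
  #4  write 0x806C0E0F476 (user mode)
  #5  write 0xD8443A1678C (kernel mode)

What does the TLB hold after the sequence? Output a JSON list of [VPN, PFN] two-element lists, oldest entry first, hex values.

Per-access translation:
#0 VA=0x5078001B2B2 (r,kernel):
  [0] read 0x12 idx=10: raw=0x13007 flags P=1 W=1 U=1 S=0
  [1] read 0x13 idx=30: raw=0x14007 flags P=1 W=1 U=1 S=0
  [2] read 0x14 idx=0: raw=0x17007 flags P=1 W=1 U=1 S=0
  [3] read 0x17 idx=27: raw=0x1A007 flags P=1 W=1 U=1 S=0
  ✓ 0x1A2B2  — 4 lookups
#1 VA=0xA8040419427 (w,kernel):
  [0] read 0x12 idx=21: raw=0x1D007 flags P=1 W=1 U=1 S=0
  [1] read 0x1D idx=1: raw=0x1F007 flags P=1 W=1 U=1 S=0
  [2] read 0x1F idx=2: raw=0x20007 flags P=1 W=1 U=1 S=0
  [3] read 0x20 idx=25: raw=0x23007 flags P=1 W=1 U=1 S=0
  ✓ 0x23427  — 4 lookups
#2 VA=0x18543A10099 (w,user):
  [0] read 0x12 idx=3: raw=0x26007 flags P=1 W=1 U=1 S=0
  [1] read 0x26 idx=21: raw=0x29007 flags P=1 W=1 U=1 S=0
  [2] read 0x29 idx=29: raw=0x2C007 flags P=1 W=1 U=1 S=0
  [3] read 0x2C idx=16: raw=0x2F007 flags P=1 W=1 U=1 S=0
  ✓ 0x2F099  — 4 lookups
#3 VA=0x10343C03FAF (r,kernel):
  [0] read 0x12 idx=2: raw=0x30007 flags P=1 W=1 U=1 S=0
  [1] read 0x30 idx=13: raw=0x32007 flags P=1 W=1 U=1 S=0
  [2] read 0x32 idx=30: raw=0x34007 flags P=1 W=1 U=1 S=0
  [3] read 0x34 idx=3: raw=0x38007 flags P=1 W=1 U=1 S=0
  ✓ 0x38FAF  — 4 lookups
#4 VA=0x806C0E0F476 (w,user):
  [0] read 0x12 idx=16: raw=0x3B007 flags P=1 W=1 U=1 S=0
  [1] read 0x3B idx=27: raw=0x3F007 flags P=1 W=1 U=1 S=0
  [2] read 0x3F idx=7: raw=0x43007 flags P=1 W=1 U=1 S=0
  [3] read 0x43 idx=15: raw=0x44007 flags P=1 W=1 U=1 S=0
  ✓ 0x44476  — 4 lookups
#5 VA=0xD8443A1678C (w,kernel):
  [0] read 0x12 idx=27: raw=0x45007 flags P=1 W=1 U=1 S=0
  [1] read 0x45 idx=17: raw=0x49007 flags P=1 W=1 U=1 S=0
  [2] read 0x49 idx=29: raw=0x4B007 flags P=1 W=1 U=1 S=0
  [3] read 0x4B idx=22: raw=0x4D007 flags P=1 W=1 U=1 S=0
  ✓ 0x4D78C  — 4 lookups

TLB: [["0x10343C03", "0x38"], ["0x806C0E0F", "0x44"], ["0xD8443A16", "0x4D"]]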